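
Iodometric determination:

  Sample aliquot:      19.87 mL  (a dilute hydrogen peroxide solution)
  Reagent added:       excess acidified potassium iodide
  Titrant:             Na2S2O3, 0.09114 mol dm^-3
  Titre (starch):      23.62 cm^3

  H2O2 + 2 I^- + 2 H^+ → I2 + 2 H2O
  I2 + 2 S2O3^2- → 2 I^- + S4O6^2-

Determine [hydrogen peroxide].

n(S2O3^2-) = 0.02362 × 0.09114 = 2.153 × 10^-3 mol
n(I2) = n(S2O3^2-)/2 = 1.076 × 10^-3 mol
n(H2O2) in the aliquot = 1.076 × 10^-3 mol (1:1 ratio)
[H2O2] = 1.076 × 10^-3 / 0.01987 = 0.05417 mol/L

0.05417 mol/L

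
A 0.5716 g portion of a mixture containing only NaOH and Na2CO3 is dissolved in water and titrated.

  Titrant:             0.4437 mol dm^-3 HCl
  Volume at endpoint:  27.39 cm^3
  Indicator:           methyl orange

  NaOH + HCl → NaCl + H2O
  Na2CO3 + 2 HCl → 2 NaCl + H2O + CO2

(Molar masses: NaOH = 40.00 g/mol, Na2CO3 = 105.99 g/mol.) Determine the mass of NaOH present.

0.2230 g

n(HCl) = 0.02739 × 0.4437 = 0.01215 mol
Let x = n(NaOH), y = n(Na2CO3).
Titrant: 1x + 2y = 0.01215;  mass: 40.00x + 105.99y = 0.5716
Solving, x = 5.575 × 10^-3 mol, y = 3.289 × 10^-3 mol
mass of NaOH = 5.575 × 10^-3 × 40.00 = 0.2230 g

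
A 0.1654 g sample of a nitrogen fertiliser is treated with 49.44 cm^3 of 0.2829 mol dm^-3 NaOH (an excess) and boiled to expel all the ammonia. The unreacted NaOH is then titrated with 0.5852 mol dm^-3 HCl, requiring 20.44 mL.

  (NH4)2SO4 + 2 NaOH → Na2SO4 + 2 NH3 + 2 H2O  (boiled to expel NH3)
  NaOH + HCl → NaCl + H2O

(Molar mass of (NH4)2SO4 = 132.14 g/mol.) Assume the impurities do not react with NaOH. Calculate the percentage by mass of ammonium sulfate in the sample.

n(NaOH) added = 0.04944 × 0.2829 = 0.01399 mol
n(HCl) used in back-titration = 0.02044 × 0.5852 = 0.01196 mol
n(NaOH) left over = 0.01196 mol (1:1 ratio)
n(NaOH) consumed by analyte = 0.01399 − 0.01196 = 2.025 × 10^-3 mol
From the 1:2 ratio, n((NH4)2SO4) = 1/2 × 2.025 × 10^-3 = 1.013 × 10^-3 mol
mass of (NH4)2SO4 = 1.013 × 10^-3 × 132.14 = 0.1338 g
% (NH4)2SO4 = 0.1338 / 0.1654 × 100 = 80.89 %

80.89 %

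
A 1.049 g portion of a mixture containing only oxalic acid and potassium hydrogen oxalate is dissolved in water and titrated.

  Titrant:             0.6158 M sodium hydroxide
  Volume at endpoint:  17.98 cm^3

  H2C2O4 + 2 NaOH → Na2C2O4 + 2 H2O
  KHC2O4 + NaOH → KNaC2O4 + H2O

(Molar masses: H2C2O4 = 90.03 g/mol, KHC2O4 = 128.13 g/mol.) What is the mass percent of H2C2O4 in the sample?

n(NaOH) = 0.01798 × 0.6158 = 0.01107 mol
Let x = n(H2C2O4), y = n(KHC2O4).
Titrant: 2x + 1y = 0.01107;  mass: 90.03x + 128.13y = 1.049
Solving, x = 2.224 × 10^-3 mol, y = 6.624 × 10^-3 mol
mass of H2C2O4 = 2.224 × 10^-3 × 90.03 = 0.2002 g
% H2C2O4 = 0.2002 / 1.049 × 100 = 19.09 %

19.09 %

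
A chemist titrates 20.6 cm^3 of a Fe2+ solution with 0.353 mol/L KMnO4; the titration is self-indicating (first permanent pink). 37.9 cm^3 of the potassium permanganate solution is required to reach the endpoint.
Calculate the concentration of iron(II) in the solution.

MnO4^- + 5 Fe^2+ + 8 H^+ → Mn^2+ + 5 Fe^3+ + 4 H2O
n(KMnO4) = 0.0379 L × 0.353 mol/L = 0.0134 mol
From the 5:1 mole ratio, n(Fe2+) = 5/1 × 0.0134 = 0.0669 mol
[Fe2+] = 0.0669 mol / 0.0206 L = 3.25 mol/L

3.25 mol/L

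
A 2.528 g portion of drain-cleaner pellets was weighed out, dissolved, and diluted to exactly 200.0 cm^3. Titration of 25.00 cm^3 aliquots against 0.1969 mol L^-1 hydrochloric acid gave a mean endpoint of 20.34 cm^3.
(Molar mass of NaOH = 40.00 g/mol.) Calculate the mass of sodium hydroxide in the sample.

NaOH + HCl → NaCl + H2O
n(HCl) per titration = 0.02034 × 0.1969 = 4.005 × 10^-3 mol
n(NaOH) in each aliquot = 4.005 × 10^-3 mol (1:1 ratio)
n(NaOH) in the whole flask = 4.005 × 10^-3 × 200.0/25.00 = 0.03204 mol
mass of NaOH = 0.03204 × 40.00 = 1.282 g

1.282 g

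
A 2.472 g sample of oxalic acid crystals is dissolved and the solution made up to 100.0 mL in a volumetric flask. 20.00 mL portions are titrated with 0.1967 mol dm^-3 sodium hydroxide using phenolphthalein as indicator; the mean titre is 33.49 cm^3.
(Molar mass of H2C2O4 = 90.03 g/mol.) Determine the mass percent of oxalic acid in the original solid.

H2C2O4 + 2 NaOH → Na2C2O4 + 2 H2O
n(NaOH) per titration = 0.03349 × 0.1967 = 6.587 × 10^-3 mol
From the 1:2 ratio, n(H2C2O4) in each aliquot = 1/2 × 6.587 × 10^-3 = 3.294 × 10^-3 mol
n(H2C2O4) in the whole flask = 3.294 × 10^-3 × 100.0/20.00 = 0.01647 mol
mass of H2C2O4 = 0.01647 × 90.03 = 1.483 g
% H2C2O4 = 1.483 / 2.472 × 100 = 59.98 %

59.98 %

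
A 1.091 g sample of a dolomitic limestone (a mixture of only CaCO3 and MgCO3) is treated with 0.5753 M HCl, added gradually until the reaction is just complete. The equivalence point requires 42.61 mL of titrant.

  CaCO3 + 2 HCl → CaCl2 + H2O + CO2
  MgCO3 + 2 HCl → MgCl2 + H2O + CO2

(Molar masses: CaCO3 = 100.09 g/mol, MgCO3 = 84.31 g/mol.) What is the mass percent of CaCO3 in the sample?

n(HCl) = 0.04261 × 0.5753 = 0.02451 mol
Let x = n(CaCO3), y = n(MgCO3).
Titrant: 2x + 2y = 0.02451;  mass: 100.09x + 84.31y = 1.091
Solving, x = 3.652 × 10^-3 mol, y = 8.605 × 10^-3 mol
mass of CaCO3 = 3.652 × 10^-3 × 100.09 = 0.3656 g
% CaCO3 = 0.3656 / 1.091 × 100 = 33.51 %

33.51 %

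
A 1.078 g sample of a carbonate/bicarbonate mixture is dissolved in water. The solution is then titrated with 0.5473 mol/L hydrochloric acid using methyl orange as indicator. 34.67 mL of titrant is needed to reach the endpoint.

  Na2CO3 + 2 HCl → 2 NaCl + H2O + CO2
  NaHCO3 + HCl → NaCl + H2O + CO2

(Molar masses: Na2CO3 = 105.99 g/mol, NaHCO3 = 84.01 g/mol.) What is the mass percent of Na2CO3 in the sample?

n(HCl) = 0.03467 × 0.5473 = 0.01897 mol
Let x = n(Na2CO3), y = n(NaHCO3).
Titrant: 2x + 1y = 0.01897;  mass: 105.99x + 84.01y = 1.078
Solving, x = 8.320 × 10^-3 mol, y = 2.335 × 10^-3 mol
mass of Na2CO3 = 8.320 × 10^-3 × 105.99 = 0.8818 g
% Na2CO3 = 0.8818 / 1.078 × 100 = 81.80 %

81.80 %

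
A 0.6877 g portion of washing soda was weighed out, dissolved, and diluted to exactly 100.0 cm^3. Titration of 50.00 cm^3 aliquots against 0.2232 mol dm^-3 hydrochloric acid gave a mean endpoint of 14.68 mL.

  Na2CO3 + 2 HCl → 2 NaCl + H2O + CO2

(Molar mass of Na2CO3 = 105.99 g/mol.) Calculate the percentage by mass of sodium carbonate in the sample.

50.50 %

n(HCl) per titration = 0.01468 × 0.2232 = 3.277 × 10^-3 mol
From the 1:2 ratio, n(Na2CO3) in each aliquot = 1/2 × 3.277 × 10^-3 = 1.638 × 10^-3 mol
n(Na2CO3) in the whole flask = 1.638 × 10^-3 × 100.0/50.00 = 3.277 × 10^-3 mol
mass of Na2CO3 = 3.277 × 10^-3 × 105.99 = 0.3473 g
% Na2CO3 = 0.3473 / 0.6877 × 100 = 50.50 %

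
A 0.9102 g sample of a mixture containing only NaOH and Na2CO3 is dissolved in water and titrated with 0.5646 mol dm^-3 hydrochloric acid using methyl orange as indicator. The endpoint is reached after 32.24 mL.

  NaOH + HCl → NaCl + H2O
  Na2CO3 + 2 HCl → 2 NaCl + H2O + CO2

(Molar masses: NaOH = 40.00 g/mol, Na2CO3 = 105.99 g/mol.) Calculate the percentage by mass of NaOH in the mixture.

18.41 %

n(HCl) = 0.03224 × 0.5646 = 0.01820 mol
Let x = n(NaOH), y = n(Na2CO3).
Titrant: 1x + 2y = 0.01820;  mass: 40.00x + 105.99y = 0.9102
Solving, x = 4.190 × 10^-3 mol, y = 7.006 × 10^-3 mol
mass of NaOH = 4.190 × 10^-3 × 40.00 = 0.1676 g
% NaOH = 0.1676 / 0.9102 × 100 = 18.41 %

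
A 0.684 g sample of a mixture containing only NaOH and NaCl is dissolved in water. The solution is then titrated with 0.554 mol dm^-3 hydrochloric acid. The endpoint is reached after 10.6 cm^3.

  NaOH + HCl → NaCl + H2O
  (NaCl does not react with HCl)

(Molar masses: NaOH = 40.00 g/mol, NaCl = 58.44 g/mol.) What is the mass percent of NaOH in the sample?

34.3 %

n(HCl) = 0.0106 × 0.554 = 5.87 × 10^-3 mol
Let x = n(NaOH), y = n(NaCl).
Titrant: 1x = 5.87 × 10^-3;  mass: 40.00x + 58.44y = 0.684
Solving, x = 5.87 × 10^-3 mol, y = 7.68 × 10^-3 mol
mass of NaOH = 5.87 × 10^-3 × 40.00 = 0.235 g
% NaOH = 0.235 / 0.684 × 100 = 34.3 %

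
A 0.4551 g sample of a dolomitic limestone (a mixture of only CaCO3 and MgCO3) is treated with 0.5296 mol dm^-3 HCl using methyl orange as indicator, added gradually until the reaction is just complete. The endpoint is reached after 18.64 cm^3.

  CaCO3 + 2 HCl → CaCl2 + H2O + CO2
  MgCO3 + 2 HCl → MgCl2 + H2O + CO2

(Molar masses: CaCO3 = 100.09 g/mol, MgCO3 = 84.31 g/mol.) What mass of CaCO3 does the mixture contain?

0.2471 g

n(HCl) = 0.01864 × 0.5296 = 9.872 × 10^-3 mol
Let x = n(CaCO3), y = n(MgCO3).
Titrant: 2x + 2y = 9.872 × 10^-3;  mass: 100.09x + 84.31y = 0.4551
Solving, x = 2.469 × 10^-3 mol, y = 2.467 × 10^-3 mol
mass of CaCO3 = 2.469 × 10^-3 × 100.09 = 0.2471 g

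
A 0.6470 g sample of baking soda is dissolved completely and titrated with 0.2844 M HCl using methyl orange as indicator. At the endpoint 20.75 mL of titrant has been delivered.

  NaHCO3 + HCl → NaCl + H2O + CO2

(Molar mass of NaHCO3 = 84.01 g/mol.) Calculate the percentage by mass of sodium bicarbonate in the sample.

n(HCl) = 0.02075 L × 0.2844 mol/L = 5.901 × 10^-3 mol
n(NaHCO3) = 5.901 × 10^-3 mol (1:1 ratio)
mass of NaHCO3 = 5.901 × 10^-3 × 84.01 g/mol = 0.4958 g
% NaHCO3 = 0.4958 / 0.6470 × 100 = 76.63 %

76.63 %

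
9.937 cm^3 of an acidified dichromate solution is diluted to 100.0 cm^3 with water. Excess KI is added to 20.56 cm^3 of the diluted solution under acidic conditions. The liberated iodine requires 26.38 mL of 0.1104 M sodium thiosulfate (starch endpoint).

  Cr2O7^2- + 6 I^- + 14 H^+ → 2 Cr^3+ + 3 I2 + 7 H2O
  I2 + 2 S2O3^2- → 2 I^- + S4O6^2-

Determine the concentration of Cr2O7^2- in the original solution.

n(S2O3^2-) = 0.02638 × 0.1104 = 2.912 × 10^-3 mol
n(I2) = n(S2O3^2-)/2 = 1.456 × 10^-3 mol
From the 1:3 ratio, n(Cr2O7^2-) in the aliquot = 1/3 × 1.456 × 10^-3 = 4.854 × 10^-4 mol
[Cr2O7^2-]_dilute = 4.854 × 10^-4 / 0.02056 = 0.02361 mol/L
[Cr2O7^2-]_original = 0.02361 × 100.0/9.937 = 0.2376 mol/L

0.2376 M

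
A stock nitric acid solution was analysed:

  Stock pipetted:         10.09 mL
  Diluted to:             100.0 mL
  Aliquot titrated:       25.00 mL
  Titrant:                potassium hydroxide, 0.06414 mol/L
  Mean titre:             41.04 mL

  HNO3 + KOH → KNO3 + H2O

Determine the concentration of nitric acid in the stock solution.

n(KOH) = 0.04104 × 0.06414 = 2.632 × 10^-3 mol
n(HNO3) in the aliquot = 2.632 × 10^-3 mol (1:1 ratio)
[HNO3]_dilute = 2.632 × 10^-3 / 0.02500 = 0.1053 mol/L
Dilution factor = 100.0 / 10.09 = 9.911
[HNO3]_stock = 0.1053 × 9.911 = 1.044 mol/L

1.044 mol/L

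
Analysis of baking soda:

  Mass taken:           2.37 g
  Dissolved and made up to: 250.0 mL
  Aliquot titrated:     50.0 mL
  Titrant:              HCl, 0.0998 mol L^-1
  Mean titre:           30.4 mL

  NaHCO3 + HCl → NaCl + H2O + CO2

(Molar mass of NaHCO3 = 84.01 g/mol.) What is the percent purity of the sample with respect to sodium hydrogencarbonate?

n(HCl) per titration = 0.0304 × 0.0998 = 3.03 × 10^-3 mol
n(NaHCO3) in each aliquot = 3.03 × 10^-3 mol (1:1 ratio)
n(NaHCO3) in the whole flask = 3.03 × 10^-3 × 250.0/50.0 = 0.0152 mol
mass of NaHCO3 = 0.0152 × 84.01 = 1.27 g
% NaHCO3 = 1.27 / 2.37 × 100 = 53.8 %

53.8 %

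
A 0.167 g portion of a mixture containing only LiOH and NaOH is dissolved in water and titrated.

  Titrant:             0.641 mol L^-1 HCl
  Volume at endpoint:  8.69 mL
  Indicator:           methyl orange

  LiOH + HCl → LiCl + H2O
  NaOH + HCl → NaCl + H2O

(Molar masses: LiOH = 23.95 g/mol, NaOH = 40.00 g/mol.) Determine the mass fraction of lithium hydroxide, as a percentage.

49.9 %

n(HCl) = 0.00869 × 0.641 = 5.57 × 10^-3 mol
Let x = n(LiOH), y = n(NaOH).
Titrant: 1x + 1y = 5.57 × 10^-3;  mass: 23.95x + 40.00y = 0.167
Solving, x = 3.48 × 10^-3 mol, y = 2.09 × 10^-3 mol
mass of LiOH = 3.48 × 10^-3 × 23.95 = 0.0833 g
% LiOH = 0.0833 / 0.167 × 100 = 49.9 %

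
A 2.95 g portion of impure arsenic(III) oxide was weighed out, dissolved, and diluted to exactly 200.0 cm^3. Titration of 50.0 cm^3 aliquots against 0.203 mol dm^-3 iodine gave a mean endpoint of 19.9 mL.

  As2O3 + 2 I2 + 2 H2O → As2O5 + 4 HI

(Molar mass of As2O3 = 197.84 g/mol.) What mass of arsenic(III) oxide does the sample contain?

1.60 g

n(I2) per titration = 0.0199 × 0.203 = 4.04 × 10^-3 mol
From the 1:2 ratio, n(As2O3) in each aliquot = 1/2 × 4.04 × 10^-3 = 2.02 × 10^-3 mol
n(As2O3) in the whole flask = 2.02 × 10^-3 × 200.0/50.0 = 8.08 × 10^-3 mol
mass of As2O3 = 8.08 × 10^-3 × 197.84 = 1.60 g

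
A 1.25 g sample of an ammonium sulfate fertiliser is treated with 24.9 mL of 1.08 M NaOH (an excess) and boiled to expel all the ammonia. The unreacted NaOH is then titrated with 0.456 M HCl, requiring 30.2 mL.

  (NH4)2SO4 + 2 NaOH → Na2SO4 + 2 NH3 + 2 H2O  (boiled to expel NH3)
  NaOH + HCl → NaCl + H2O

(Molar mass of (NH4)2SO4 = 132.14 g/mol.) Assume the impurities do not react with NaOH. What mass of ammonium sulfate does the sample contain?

n(NaOH) added = 0.0249 × 1.08 = 0.0269 mol
n(HCl) used in back-titration = 0.0302 × 0.456 = 0.0138 mol
n(NaOH) left over = 0.0138 mol (1:1 ratio)
n(NaOH) consumed by analyte = 0.0269 − 0.0138 = 0.0131 mol
From the 1:2 ratio, n((NH4)2SO4) = 1/2 × 0.0131 = 6.56 × 10^-3 mol
mass of (NH4)2SO4 = 6.56 × 10^-3 × 132.14 = 0.867 g

0.867 g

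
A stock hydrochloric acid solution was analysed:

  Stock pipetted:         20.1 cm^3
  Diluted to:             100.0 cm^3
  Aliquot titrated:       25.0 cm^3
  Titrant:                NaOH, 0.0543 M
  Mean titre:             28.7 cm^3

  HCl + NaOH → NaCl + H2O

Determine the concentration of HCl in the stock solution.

0.310 M

n(NaOH) = 0.0287 × 0.0543 = 1.56 × 10^-3 mol
n(HCl) in the aliquot = 1.56 × 10^-3 mol (1:1 ratio)
[HCl]_dilute = 1.56 × 10^-3 / 0.0250 = 0.0623 mol/L
Dilution factor = 100.0 / 20.1 = 4.975
[HCl]_stock = 0.0623 × 4.975 = 0.310 mol/L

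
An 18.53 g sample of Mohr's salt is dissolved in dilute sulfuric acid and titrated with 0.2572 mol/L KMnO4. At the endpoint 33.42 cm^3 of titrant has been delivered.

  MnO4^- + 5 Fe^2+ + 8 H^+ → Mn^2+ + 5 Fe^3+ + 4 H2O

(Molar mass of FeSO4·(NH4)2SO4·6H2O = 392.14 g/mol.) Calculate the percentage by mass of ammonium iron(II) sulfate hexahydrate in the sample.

n(KMnO4) = 0.03342 L × 0.2572 mol/L = 8.596 × 10^-3 mol
From the 5:1 ratio, n(FeSO4·(NH4)2SO4·6H2O) = 5/1 × 8.596 × 10^-3 = 0.04298 mol
mass of FeSO4·(NH4)2SO4·6H2O = 0.04298 × 392.14 g/mol = 16.85 g
% FeSO4·(NH4)2SO4·6H2O = 16.85 / 18.53 × 100 = 90.95 %

90.95 %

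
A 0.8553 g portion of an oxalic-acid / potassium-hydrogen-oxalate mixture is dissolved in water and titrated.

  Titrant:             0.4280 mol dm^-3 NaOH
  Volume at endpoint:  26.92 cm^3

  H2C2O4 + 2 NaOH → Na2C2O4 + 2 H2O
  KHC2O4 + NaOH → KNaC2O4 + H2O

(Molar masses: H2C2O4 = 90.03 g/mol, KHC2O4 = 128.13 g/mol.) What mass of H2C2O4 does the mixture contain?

0.3363 g

n(NaOH) = 0.02692 × 0.4280 = 0.01152 mol
Let x = n(H2C2O4), y = n(KHC2O4).
Titrant: 2x + 1y = 0.01152;  mass: 90.03x + 128.13y = 0.8553
Solving, x = 3.736 × 10^-3 mol, y = 4.050 × 10^-3 mol
mass of H2C2O4 = 3.736 × 10^-3 × 90.03 = 0.3363 g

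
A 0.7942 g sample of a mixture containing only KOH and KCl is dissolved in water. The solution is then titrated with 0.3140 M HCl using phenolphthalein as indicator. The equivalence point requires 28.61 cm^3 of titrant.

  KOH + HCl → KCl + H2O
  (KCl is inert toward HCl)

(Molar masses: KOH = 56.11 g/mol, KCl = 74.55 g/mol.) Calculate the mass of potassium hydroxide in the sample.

n(HCl) = 0.02861 × 0.3140 = 8.984 × 10^-3 mol
Let x = n(KOH), y = n(KCl).
Titrant: 1x = 8.984 × 10^-3;  mass: 56.11x + 74.55y = 0.7942
Solving, x = 8.984 × 10^-3 mol, y = 3.892 × 10^-3 mol
mass of KOH = 8.984 × 10^-3 × 56.11 = 0.5041 g

0.5041 g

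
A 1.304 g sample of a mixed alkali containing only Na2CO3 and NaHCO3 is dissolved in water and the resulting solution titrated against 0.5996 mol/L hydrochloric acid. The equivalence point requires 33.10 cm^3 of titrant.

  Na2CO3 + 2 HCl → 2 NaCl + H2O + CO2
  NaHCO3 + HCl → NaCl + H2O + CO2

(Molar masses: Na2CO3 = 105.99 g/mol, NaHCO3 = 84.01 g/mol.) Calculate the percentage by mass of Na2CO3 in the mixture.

n(HCl) = 0.03310 × 0.5996 = 0.01985 mol
Let x = n(Na2CO3), y = n(NaHCO3).
Titrant: 2x + 1y = 0.01985;  mass: 105.99x + 84.01y = 1.304
Solving, x = 5.857 × 10^-3 mol, y = 8.132 × 10^-3 mol
mass of Na2CO3 = 5.857 × 10^-3 × 105.99 = 0.6208 g
% Na2CO3 = 0.6208 / 1.304 × 100 = 47.61 %

47.61 %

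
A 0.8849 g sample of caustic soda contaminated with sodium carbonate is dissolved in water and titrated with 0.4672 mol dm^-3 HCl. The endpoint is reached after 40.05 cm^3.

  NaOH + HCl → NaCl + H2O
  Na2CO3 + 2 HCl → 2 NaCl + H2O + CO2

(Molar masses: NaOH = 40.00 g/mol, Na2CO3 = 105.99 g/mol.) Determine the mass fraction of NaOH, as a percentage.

n(HCl) = 0.04005 × 0.4672 = 0.01871 mol
Let x = n(NaOH), y = n(Na2CO3).
Titrant: 1x + 2y = 0.01871;  mass: 40.00x + 105.99y = 0.8849
Solving, x = 8.212 × 10^-3 mol, y = 5.250 × 10^-3 mol
mass of NaOH = 8.212 × 10^-3 × 40.00 = 0.3285 g
% NaOH = 0.3285 / 0.8849 × 100 = 37.12 %

37.12 %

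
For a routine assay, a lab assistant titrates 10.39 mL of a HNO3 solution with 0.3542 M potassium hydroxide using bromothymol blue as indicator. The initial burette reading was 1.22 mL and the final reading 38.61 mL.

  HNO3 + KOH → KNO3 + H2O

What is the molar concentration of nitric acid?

n(KOH) = 0.03739 L × 0.3542 mol/L = 0.01324 mol
n(HNO3) = 0.01324 mol (1:1 mole ratio)
[HNO3] = 0.01324 mol / 0.01039 L = 1.275 mol/L

1.275 M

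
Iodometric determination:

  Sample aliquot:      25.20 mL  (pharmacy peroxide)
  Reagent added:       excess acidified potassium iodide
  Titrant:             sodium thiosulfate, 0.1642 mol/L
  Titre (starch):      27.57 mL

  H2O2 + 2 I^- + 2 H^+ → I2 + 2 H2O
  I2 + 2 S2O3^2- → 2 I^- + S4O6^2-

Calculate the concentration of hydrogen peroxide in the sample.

0.08982 mol/L

n(S2O3^2-) = 0.02757 × 0.1642 = 4.527 × 10^-3 mol
n(I2) = n(S2O3^2-)/2 = 2.263 × 10^-3 mol
n(H2O2) in the aliquot = 2.263 × 10^-3 mol (1:1 ratio)
[H2O2] = 2.263 × 10^-3 / 0.02520 = 0.08982 mol/L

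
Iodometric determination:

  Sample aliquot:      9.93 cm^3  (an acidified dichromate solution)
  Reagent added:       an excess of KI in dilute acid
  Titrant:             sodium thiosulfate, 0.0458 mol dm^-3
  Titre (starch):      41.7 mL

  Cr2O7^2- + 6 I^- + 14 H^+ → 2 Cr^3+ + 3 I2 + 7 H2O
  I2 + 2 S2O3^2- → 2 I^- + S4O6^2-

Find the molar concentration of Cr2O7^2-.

n(S2O3^2-) = 0.0417 × 0.0458 = 1.91 × 10^-3 mol
n(I2) = n(S2O3^2-)/2 = 9.55 × 10^-4 mol
From the 1:3 ratio, n(Cr2O7^2-) in the aliquot = 1/3 × 9.55 × 10^-4 = 3.18 × 10^-4 mol
[Cr2O7^2-] = 3.18 × 10^-4 / 0.00993 = 0.0321 mol/L

0.0321 mol/L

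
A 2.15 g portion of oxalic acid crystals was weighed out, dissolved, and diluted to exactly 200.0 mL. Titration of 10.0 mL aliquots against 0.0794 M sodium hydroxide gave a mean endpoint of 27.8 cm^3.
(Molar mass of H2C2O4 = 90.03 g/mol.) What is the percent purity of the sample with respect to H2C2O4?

92.4 %

H2C2O4 + 2 NaOH → Na2C2O4 + 2 H2O
n(NaOH) per titration = 0.0278 × 0.0794 = 2.21 × 10^-3 mol
From the 1:2 ratio, n(H2C2O4) in each aliquot = 1/2 × 2.21 × 10^-3 = 1.10 × 10^-3 mol
n(H2C2O4) in the whole flask = 1.10 × 10^-3 × 200.0/10.0 = 0.0221 mol
mass of H2C2O4 = 0.0221 × 90.03 = 1.99 g
% H2C2O4 = 1.99 / 2.15 × 100 = 92.4 %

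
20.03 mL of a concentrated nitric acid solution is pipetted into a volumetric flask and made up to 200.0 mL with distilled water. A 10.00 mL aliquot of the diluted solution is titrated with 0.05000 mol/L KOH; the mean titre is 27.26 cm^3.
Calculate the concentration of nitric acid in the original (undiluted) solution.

HNO3 + KOH → KNO3 + H2O
n(KOH) = 0.02726 × 0.05000 = 1.363 × 10^-3 mol
n(HNO3) in the aliquot = 1.363 × 10^-3 mol (1:1 ratio)
[HNO3]_dilute = 1.363 × 10^-3 / 0.01000 = 0.1363 mol/L
Dilution factor = 200.0 / 20.03 = 9.985
[HNO3]_stock = 0.1363 × 9.985 = 1.361 mol/L

1.361 mol/L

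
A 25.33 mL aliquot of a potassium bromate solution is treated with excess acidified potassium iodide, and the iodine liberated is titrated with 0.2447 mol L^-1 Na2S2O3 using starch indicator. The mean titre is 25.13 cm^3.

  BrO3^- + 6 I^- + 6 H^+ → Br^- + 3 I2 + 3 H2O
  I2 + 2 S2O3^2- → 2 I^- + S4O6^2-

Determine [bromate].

n(S2O3^2-) = 0.02513 × 0.2447 = 6.149 × 10^-3 mol
n(I2) = n(S2O3^2-)/2 = 3.075 × 10^-3 mol
From the 1:3 ratio, n(BrO3^-) in the aliquot = 1/3 × 3.075 × 10^-3 = 1.025 × 10^-3 mol
[BrO3^-] = 1.025 × 10^-3 / 0.02533 = 0.04046 mol/L

0.04046 mol/L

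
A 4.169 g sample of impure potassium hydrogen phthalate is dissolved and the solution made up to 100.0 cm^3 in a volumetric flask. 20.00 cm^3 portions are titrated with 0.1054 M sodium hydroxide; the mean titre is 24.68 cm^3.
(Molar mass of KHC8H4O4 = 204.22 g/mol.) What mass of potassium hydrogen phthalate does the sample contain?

2.656 g

KHC8H4O4 + NaOH → KNaC8H4O4 + H2O
n(NaOH) per titration = 0.02468 × 0.1054 = 2.601 × 10^-3 mol
n(KHC8H4O4) in each aliquot = 2.601 × 10^-3 mol (1:1 ratio)
n(KHC8H4O4) in the whole flask = 2.601 × 10^-3 × 100.0/20.00 = 0.01301 mol
mass of KHC8H4O4 = 0.01301 × 204.22 = 2.656 g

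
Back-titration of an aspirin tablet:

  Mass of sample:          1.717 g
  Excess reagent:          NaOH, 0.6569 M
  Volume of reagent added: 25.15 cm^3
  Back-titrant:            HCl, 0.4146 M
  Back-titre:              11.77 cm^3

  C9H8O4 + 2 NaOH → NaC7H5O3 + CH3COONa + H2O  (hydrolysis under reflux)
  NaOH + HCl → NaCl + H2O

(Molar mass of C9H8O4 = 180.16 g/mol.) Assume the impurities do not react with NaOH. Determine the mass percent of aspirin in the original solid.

n(NaOH) added = 0.02515 × 0.6569 = 0.01652 mol
n(HCl) used in back-titration = 0.01177 × 0.4146 = 4.880 × 10^-3 mol
n(NaOH) left over = 4.880 × 10^-3 mol (1:1 ratio)
n(NaOH) consumed by analyte = 0.01652 − 4.880 × 10^-3 = 0.01164 mol
From the 1:2 ratio, n(C9H8O4) = 1/2 × 0.01164 = 5.821 × 10^-3 mol
mass of C9H8O4 = 5.821 × 10^-3 × 180.16 = 1.049 g
% C9H8O4 = 1.049 / 1.717 × 100 = 61.07 %

61.07 %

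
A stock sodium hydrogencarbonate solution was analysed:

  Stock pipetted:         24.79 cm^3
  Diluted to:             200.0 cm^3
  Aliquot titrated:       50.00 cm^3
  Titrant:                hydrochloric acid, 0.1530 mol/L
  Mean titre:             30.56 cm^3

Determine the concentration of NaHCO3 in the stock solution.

0.7544 mol/L

NaHCO3 + HCl → NaCl + H2O + CO2
n(HCl) = 0.03056 × 0.1530 = 4.676 × 10^-3 mol
n(NaHCO3) in the aliquot = 4.676 × 10^-3 mol (1:1 ratio)
[NaHCO3]_dilute = 4.676 × 10^-3 / 0.05000 = 0.09351 mol/L
Dilution factor = 200.0 / 24.79 = 8.068
[NaHCO3]_stock = 0.09351 × 8.068 = 0.7544 mol/L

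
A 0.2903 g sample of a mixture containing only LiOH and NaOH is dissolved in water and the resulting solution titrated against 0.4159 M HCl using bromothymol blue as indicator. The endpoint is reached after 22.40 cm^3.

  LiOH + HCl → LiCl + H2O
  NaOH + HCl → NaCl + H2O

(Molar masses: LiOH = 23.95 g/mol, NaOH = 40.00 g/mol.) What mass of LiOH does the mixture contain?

n(HCl) = 0.02240 × 0.4159 = 9.316 × 10^-3 mol
Let x = n(LiOH), y = n(NaOH).
Titrant: 1x + 1y = 9.316 × 10^-3;  mass: 23.95x + 40.00y = 0.2903
Solving, x = 5.131 × 10^-3 mol, y = 4.186 × 10^-3 mol
mass of LiOH = 5.131 × 10^-3 × 23.95 = 0.1229 g

0.1229 g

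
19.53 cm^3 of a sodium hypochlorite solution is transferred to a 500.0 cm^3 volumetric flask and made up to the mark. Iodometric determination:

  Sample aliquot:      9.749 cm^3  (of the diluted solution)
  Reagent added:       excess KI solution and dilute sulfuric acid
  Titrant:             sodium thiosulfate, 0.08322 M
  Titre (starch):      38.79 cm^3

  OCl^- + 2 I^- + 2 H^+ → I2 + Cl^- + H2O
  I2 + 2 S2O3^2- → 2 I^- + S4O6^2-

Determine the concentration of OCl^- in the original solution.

n(S2O3^2-) = 0.03879 × 0.08322 = 3.228 × 10^-3 mol
n(I2) = n(S2O3^2-)/2 = 1.614 × 10^-3 mol
n(OCl^-) in the aliquot = 1.614 × 10^-3 mol (1:1 ratio)
[OCl^-]_dilute = 1.614 × 10^-3 / 0.009749 = 0.1656 mol/L
[OCl^-]_original = 0.1656 × 500.0/19.53 = 4.239 mol/L

4.239 M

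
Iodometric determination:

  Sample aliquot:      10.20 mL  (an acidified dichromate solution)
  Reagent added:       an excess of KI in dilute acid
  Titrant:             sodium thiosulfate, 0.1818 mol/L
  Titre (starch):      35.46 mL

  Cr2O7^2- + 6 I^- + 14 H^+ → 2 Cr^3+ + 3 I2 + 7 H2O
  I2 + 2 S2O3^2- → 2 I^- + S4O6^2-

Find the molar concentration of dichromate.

0.1053 mol/L

n(S2O3^2-) = 0.03546 × 0.1818 = 6.447 × 10^-3 mol
n(I2) = n(S2O3^2-)/2 = 3.223 × 10^-3 mol
From the 1:3 ratio, n(Cr2O7^2-) in the aliquot = 1/3 × 3.223 × 10^-3 = 1.074 × 10^-3 mol
[Cr2O7^2-] = 1.074 × 10^-3 / 0.01020 = 0.1053 mol/L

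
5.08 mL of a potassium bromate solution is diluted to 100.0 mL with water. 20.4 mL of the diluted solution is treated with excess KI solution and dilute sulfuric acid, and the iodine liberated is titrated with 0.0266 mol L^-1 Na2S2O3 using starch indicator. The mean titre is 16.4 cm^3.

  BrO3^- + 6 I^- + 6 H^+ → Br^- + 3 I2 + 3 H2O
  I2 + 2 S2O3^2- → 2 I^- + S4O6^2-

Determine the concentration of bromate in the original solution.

0.0702 mol/L

n(S2O3^2-) = 0.0164 × 0.0266 = 4.36 × 10^-4 mol
n(I2) = n(S2O3^2-)/2 = 2.18 × 10^-4 mol
From the 1:3 ratio, n(BrO3^-) in the aliquot = 1/3 × 2.18 × 10^-4 = 7.27 × 10^-5 mol
[BrO3^-]_dilute = 7.27 × 10^-5 / 0.0204 = 0.00356 mol/L
[BrO3^-]_original = 0.00356 × 100.0/5.08 = 0.0702 mol/L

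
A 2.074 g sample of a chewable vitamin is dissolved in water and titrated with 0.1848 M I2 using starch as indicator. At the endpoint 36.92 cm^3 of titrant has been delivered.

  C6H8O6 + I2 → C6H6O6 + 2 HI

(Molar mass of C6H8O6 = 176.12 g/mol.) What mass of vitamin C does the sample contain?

1.202 g

n(I2) = 0.03692 L × 0.1848 mol/L = 6.823 × 10^-3 mol
n(C6H8O6) = 6.823 × 10^-3 mol (1:1 ratio)
mass of C6H8O6 = 6.823 × 10^-3 × 176.12 g/mol = 1.202 g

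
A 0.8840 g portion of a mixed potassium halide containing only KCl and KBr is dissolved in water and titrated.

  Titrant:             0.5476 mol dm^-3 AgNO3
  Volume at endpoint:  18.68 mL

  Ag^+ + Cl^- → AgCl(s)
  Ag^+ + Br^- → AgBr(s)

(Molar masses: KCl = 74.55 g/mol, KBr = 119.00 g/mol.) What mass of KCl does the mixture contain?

0.5590 g

n(AgNO3) = 0.01868 × 0.5476 = 0.01023 mol
Let x = n(KCl), y = n(KBr).
Titrant: 1x + 1y = 0.01023;  mass: 74.55x + 119.00y = 0.8840
Solving, x = 7.498 × 10^-3 mol, y = 2.732 × 10^-3 mol
mass of KCl = 7.498 × 10^-3 × 74.55 = 0.5590 g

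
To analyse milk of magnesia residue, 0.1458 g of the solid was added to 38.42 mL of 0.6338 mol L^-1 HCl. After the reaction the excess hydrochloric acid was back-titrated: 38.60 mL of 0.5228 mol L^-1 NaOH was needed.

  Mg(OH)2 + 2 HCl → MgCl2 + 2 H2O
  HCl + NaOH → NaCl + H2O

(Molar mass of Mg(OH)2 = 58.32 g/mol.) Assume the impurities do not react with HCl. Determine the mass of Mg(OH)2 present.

0.1216 g

n(HCl) added = 0.03842 × 0.6338 = 0.02435 mol
n(NaOH) used in back-titration = 0.03860 × 0.5228 = 0.02018 mol
n(HCl) left over = 0.02018 mol (1:1 ratio)
n(HCl) consumed by analyte = 0.02435 − 0.02018 = 4.171 × 10^-3 mol
From the 1:2 ratio, n(Mg(OH)2) = 1/2 × 4.171 × 10^-3 = 2.085 × 10^-3 mol
mass of Mg(OH)2 = 2.085 × 10^-3 × 58.32 = 0.1216 g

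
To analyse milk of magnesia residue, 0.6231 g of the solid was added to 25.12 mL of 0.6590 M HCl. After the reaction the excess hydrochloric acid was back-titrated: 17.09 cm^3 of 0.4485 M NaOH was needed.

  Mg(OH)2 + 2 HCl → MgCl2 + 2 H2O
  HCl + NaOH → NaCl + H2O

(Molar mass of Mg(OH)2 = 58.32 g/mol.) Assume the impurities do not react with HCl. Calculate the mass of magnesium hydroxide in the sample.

n(HCl) added = 0.02512 × 0.6590 = 0.01655 mol
n(NaOH) used in back-titration = 0.01709 × 0.4485 = 7.665 × 10^-3 mol
n(HCl) left over = 7.665 × 10^-3 mol (1:1 ratio)
n(HCl) consumed by analyte = 0.01655 − 7.665 × 10^-3 = 8.889 × 10^-3 mol
From the 1:2 ratio, n(Mg(OH)2) = 1/2 × 8.889 × 10^-3 = 4.445 × 10^-3 mol
mass of Mg(OH)2 = 4.445 × 10^-3 × 58.32 = 0.2592 g

0.2592 g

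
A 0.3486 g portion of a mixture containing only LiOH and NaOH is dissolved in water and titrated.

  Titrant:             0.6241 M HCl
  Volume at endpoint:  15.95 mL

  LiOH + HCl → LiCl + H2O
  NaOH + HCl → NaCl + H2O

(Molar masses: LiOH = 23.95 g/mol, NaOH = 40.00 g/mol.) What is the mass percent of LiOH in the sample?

n(HCl) = 0.01595 × 0.6241 = 9.954 × 10^-3 mol
Let x = n(LiOH), y = n(NaOH).
Titrant: 1x + 1y = 9.954 × 10^-3;  mass: 23.95x + 40.00y = 0.3486
Solving, x = 3.089 × 10^-3 mol, y = 6.866 × 10^-3 mol
mass of LiOH = 3.089 × 10^-3 × 23.95 = 0.07398 g
% LiOH = 0.07398 / 0.3486 × 100 = 21.22 %

21.22 %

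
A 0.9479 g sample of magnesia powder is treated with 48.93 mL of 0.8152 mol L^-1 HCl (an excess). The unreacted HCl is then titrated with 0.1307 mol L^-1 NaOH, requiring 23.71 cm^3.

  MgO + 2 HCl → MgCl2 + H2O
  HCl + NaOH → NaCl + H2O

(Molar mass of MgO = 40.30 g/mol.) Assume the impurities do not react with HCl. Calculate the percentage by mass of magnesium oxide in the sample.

78.20 %

n(HCl) added = 0.04893 × 0.8152 = 0.03989 mol
n(NaOH) used in back-titration = 0.02371 × 0.1307 = 3.099 × 10^-3 mol
n(HCl) left over = 3.099 × 10^-3 mol (1:1 ratio)
n(HCl) consumed by analyte = 0.03989 − 3.099 × 10^-3 = 0.03679 mol
From the 1:2 ratio, n(MgO) = 1/2 × 0.03679 = 0.01839 mol
mass of MgO = 0.01839 × 40.30 = 0.7413 g
% MgO = 0.7413 / 0.9479 × 100 = 78.20 %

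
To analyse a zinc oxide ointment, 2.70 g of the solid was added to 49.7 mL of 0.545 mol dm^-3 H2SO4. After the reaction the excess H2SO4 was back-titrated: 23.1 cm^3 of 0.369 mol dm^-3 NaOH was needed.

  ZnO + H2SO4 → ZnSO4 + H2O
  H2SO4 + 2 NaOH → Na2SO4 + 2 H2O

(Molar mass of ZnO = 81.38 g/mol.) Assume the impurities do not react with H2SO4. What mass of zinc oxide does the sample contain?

n(H2SO4) added = 0.0497 × 0.545 = 0.0271 mol
n(NaOH) used in back-titration = 0.0231 × 0.369 = 8.52 × 10^-3 mol
From the 1:2 ratio, n(H2SO4) left over = 1/2 × 8.52 × 10^-3 = 4.26 × 10^-3 mol
n(H2SO4) consumed by analyte = 0.0271 − 4.26 × 10^-3 = 0.0228 mol
n(ZnO) = 0.0228 mol (1:1 ratio)
mass of ZnO = 0.0228 × 81.38 = 1.86 g

1.86 g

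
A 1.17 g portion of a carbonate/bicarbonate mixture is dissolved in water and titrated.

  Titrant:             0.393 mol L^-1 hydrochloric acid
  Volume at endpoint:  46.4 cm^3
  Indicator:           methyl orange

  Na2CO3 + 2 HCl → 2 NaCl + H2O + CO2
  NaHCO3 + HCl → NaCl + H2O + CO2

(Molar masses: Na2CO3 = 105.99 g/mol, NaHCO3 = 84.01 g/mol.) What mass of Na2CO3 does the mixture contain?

n(HCl) = 0.0464 × 0.393 = 0.0182 mol
Let x = n(Na2CO3), y = n(NaHCO3).
Titrant: 2x + 1y = 0.0182;  mass: 105.99x + 84.01y = 1.17
Solving, x = 5.83 × 10^-3 mol, y = 6.57 × 10^-3 mol
mass of Na2CO3 = 5.83 × 10^-3 × 105.99 = 0.618 g

0.618 g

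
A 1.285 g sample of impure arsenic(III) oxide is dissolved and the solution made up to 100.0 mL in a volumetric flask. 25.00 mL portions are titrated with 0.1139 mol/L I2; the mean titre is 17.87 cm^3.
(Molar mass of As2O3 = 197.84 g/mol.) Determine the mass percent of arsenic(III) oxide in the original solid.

62.67 %

As2O3 + 2 I2 + 2 H2O → As2O5 + 4 HI
n(I2) per titration = 0.01787 × 0.1139 = 2.035 × 10^-3 mol
From the 1:2 ratio, n(As2O3) in each aliquot = 1/2 × 2.035 × 10^-3 = 1.018 × 10^-3 mol
n(As2O3) in the whole flask = 1.018 × 10^-3 × 100.0/25.00 = 4.071 × 10^-3 mol
mass of As2O3 = 4.071 × 10^-3 × 197.84 = 0.8054 g
% As2O3 = 0.8054 / 1.285 × 100 = 62.67 %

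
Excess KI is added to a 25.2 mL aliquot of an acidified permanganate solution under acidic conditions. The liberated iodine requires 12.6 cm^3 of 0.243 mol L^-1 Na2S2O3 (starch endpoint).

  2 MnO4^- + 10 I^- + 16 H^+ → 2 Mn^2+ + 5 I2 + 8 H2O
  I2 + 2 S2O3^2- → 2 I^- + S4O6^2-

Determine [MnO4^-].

n(S2O3^2-) = 0.0126 × 0.243 = 3.06 × 10^-3 mol
n(I2) = n(S2O3^2-)/2 = 1.53 × 10^-3 mol
From the 2:5 ratio, n(MnO4^-) in the aliquot = 2/5 × 1.53 × 10^-3 = 6.12 × 10^-4 mol
[MnO4^-] = 6.12 × 10^-4 / 0.0252 = 0.0243 mol/L

0.0243 mol/L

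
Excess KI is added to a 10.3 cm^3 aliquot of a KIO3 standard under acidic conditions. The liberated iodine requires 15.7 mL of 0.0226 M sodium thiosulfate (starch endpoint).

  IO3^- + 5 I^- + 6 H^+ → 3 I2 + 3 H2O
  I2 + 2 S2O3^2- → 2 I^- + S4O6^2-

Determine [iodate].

0.00574 M

n(S2O3^2-) = 0.0157 × 0.0226 = 3.55 × 10^-4 mol
n(I2) = n(S2O3^2-)/2 = 1.77 × 10^-4 mol
From the 1:3 ratio, n(IO3^-) in the aliquot = 1/3 × 1.77 × 10^-4 = 5.91 × 10^-5 mol
[IO3^-] = 5.91 × 10^-5 / 0.0103 = 0.00574 mol/L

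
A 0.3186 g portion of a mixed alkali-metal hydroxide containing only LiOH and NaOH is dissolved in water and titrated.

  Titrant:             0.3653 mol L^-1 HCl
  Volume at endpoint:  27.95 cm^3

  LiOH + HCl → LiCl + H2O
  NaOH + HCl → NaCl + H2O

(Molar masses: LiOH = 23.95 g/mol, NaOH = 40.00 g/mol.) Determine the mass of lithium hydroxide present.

0.1340 g

n(HCl) = 0.02795 × 0.3653 = 0.01021 mol
Let x = n(LiOH), y = n(NaOH).
Titrant: 1x + 1y = 0.01021;  mass: 23.95x + 40.00y = 0.3186
Solving, x = 5.595 × 10^-3 mol, y = 4.615 × 10^-3 mol
mass of LiOH = 5.595 × 10^-3 × 23.95 = 0.1340 g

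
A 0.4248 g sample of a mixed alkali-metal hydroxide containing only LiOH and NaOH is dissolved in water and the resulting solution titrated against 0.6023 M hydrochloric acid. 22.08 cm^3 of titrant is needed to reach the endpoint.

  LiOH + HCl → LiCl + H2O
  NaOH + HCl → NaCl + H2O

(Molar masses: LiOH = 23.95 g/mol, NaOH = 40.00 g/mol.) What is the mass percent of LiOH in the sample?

n(HCl) = 0.02208 × 0.6023 = 0.01330 mol
Let x = n(LiOH), y = n(NaOH).
Titrant: 1x + 1y = 0.01330;  mass: 23.95x + 40.00y = 0.4248
Solving, x = 6.676 × 10^-3 mol, y = 6.623 × 10^-3 mol
mass of LiOH = 6.676 × 10^-3 × 23.95 = 0.1599 g
% LiOH = 0.1599 / 0.4248 × 100 = 37.64 %

37.64 %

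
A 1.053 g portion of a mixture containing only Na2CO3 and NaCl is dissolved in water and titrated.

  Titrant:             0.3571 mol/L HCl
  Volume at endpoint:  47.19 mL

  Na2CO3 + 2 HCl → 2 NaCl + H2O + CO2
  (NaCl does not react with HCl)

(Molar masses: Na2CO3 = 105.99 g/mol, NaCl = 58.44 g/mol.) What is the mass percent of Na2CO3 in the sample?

84.81 %

n(HCl) = 0.04719 × 0.3571 = 0.01685 mol
Let x = n(Na2CO3), y = n(NaCl).
Titrant: 2x = 0.01685;  mass: 105.99x + 58.44y = 1.053
Solving, x = 8.426 × 10^-3 mol, y = 2.737 × 10^-3 mol
mass of Na2CO3 = 8.426 × 10^-3 × 105.99 = 0.8930 g
% Na2CO3 = 0.8930 / 1.053 × 100 = 84.81 %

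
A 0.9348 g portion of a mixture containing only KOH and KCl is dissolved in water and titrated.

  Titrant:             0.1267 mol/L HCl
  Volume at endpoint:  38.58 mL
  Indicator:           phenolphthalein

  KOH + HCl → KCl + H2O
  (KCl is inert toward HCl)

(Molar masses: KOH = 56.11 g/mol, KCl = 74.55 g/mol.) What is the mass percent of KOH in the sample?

29.34 %

n(HCl) = 0.03858 × 0.1267 = 4.888 × 10^-3 mol
Let x = n(KOH), y = n(KCl).
Titrant: 1x = 4.888 × 10^-3;  mass: 56.11x + 74.55y = 0.9348
Solving, x = 4.888 × 10^-3 mol, y = 8.860 × 10^-3 mol
mass of KOH = 4.888 × 10^-3 × 56.11 = 0.2743 g
% KOH = 0.2743 / 0.9348 × 100 = 29.34 %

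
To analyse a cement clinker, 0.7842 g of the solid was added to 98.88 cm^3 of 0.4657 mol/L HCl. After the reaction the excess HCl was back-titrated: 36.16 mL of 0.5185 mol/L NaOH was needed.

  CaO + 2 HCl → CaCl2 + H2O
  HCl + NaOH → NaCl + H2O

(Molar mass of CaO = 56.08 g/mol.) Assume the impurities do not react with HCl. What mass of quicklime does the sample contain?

n(HCl) added = 0.09888 × 0.4657 = 0.04605 mol
n(NaOH) used in back-titration = 0.03616 × 0.5185 = 0.01875 mol
n(HCl) left over = 0.01875 mol (1:1 ratio)
n(HCl) consumed by analyte = 0.04605 − 0.01875 = 0.02730 mol
From the 1:2 ratio, n(CaO) = 1/2 × 0.02730 = 0.01365 mol
mass of CaO = 0.01365 × 56.08 = 0.7655 g

0.7655 g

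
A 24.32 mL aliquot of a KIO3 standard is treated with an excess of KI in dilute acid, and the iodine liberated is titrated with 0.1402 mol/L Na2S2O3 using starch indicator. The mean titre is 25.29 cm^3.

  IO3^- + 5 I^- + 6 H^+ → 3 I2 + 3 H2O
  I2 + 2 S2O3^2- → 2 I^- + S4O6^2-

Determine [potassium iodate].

n(S2O3^2-) = 0.02529 × 0.1402 = 3.546 × 10^-3 mol
n(I2) = n(S2O3^2-)/2 = 1.773 × 10^-3 mol
From the 1:3 ratio, n(IO3^-) in the aliquot = 1/3 × 1.773 × 10^-3 = 5.909 × 10^-4 mol
[IO3^-] = 5.909 × 10^-4 / 0.02432 = 0.02430 mol/L

0.02430 mol/L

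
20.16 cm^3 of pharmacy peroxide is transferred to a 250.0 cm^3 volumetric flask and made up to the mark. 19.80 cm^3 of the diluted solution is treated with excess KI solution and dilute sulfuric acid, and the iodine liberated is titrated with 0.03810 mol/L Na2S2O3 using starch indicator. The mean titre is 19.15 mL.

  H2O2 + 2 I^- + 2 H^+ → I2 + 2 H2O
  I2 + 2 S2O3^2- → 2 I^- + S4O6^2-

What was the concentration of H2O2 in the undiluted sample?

n(S2O3^2-) = 0.01915 × 0.03810 = 7.296 × 10^-4 mol
n(I2) = n(S2O3^2-)/2 = 3.648 × 10^-4 mol
n(H2O2) in the aliquot = 3.648 × 10^-4 mol (1:1 ratio)
[H2O2]_dilute = 3.648 × 10^-4 / 0.01980 = 0.01842 mol/L
[H2O2]_original = 0.01842 × 250.0/20.16 = 0.2285 mol/L

0.2285 mol/L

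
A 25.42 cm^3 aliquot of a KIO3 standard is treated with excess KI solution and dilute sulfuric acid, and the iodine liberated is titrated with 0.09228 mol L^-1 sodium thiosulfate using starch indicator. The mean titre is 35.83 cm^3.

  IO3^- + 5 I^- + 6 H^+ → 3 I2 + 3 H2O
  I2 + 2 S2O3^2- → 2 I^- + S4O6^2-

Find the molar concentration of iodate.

n(S2O3^2-) = 0.03583 × 0.09228 = 3.306 × 10^-3 mol
n(I2) = n(S2O3^2-)/2 = 1.653 × 10^-3 mol
From the 1:3 ratio, n(IO3^-) in the aliquot = 1/3 × 1.653 × 10^-3 = 5.511 × 10^-4 mol
[IO3^-] = 5.511 × 10^-4 / 0.02542 = 0.02168 mol/L

0.02168 mol/L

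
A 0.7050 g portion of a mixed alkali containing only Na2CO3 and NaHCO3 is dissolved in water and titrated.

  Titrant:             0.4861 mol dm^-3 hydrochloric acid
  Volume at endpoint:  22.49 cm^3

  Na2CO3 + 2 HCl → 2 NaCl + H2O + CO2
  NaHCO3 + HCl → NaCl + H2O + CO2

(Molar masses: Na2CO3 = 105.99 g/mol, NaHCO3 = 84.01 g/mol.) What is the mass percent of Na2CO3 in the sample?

51.73 %

n(HCl) = 0.02249 × 0.4861 = 0.01093 mol
Let x = n(Na2CO3), y = n(NaHCO3).
Titrant: 2x + 1y = 0.01093;  mass: 105.99x + 84.01y = 0.7050
Solving, x = 3.441 × 10^-3 mol, y = 4.051 × 10^-3 mol
mass of Na2CO3 = 3.441 × 10^-3 × 105.99 = 0.3647 g
% Na2CO3 = 0.3647 / 0.7050 × 100 = 51.73 %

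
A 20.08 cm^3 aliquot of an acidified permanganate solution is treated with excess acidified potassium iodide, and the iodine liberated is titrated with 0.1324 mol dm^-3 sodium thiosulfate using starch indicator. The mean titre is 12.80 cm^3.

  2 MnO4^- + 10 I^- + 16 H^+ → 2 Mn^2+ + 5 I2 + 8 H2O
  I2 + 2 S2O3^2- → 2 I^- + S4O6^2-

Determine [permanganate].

0.01688 mol/L

n(S2O3^2-) = 0.01280 × 0.1324 = 1.695 × 10^-3 mol
n(I2) = n(S2O3^2-)/2 = 8.474 × 10^-4 mol
From the 2:5 ratio, n(MnO4^-) in the aliquot = 2/5 × 8.474 × 10^-4 = 3.389 × 10^-4 mol
[MnO4^-] = 3.389 × 10^-4 / 0.02008 = 0.01688 mol/L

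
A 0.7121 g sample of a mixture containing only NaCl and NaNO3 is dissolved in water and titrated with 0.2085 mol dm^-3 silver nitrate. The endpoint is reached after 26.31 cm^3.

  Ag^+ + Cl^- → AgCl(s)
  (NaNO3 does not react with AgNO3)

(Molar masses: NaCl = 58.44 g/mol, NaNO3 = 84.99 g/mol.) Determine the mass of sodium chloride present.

0.3206 g

n(AgNO3) = 0.02631 × 0.2085 = 5.486 × 10^-3 mol
Let x = n(NaCl), y = n(NaNO3).
Titrant: 1x = 5.486 × 10^-3;  mass: 58.44x + 84.99y = 0.7121
Solving, x = 5.486 × 10^-3 mol, y = 4.607 × 10^-3 mol
mass of NaCl = 5.486 × 10^-3 × 58.44 = 0.3206 g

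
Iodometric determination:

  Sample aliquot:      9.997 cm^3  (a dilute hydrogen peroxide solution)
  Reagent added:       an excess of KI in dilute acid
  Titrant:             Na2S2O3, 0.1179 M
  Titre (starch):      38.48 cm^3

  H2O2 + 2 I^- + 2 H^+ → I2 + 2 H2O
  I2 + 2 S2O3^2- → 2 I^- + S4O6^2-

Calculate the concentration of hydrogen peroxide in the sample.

0.2269 M

n(S2O3^2-) = 0.03848 × 0.1179 = 4.537 × 10^-3 mol
n(I2) = n(S2O3^2-)/2 = 2.268 × 10^-3 mol
n(H2O2) in the aliquot = 2.268 × 10^-3 mol (1:1 ratio)
[H2O2] = 2.268 × 10^-3 / 0.009997 = 0.2269 mol/L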